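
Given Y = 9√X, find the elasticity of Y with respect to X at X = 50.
Elasticity = 1/2

Elasticity = (dY/dX) · (X/Y)

dY/dX = 9/(2·√X)
At X = 50: dY/dX = 9·√2/20, Y = 45·√2

Elasticity = (9·√2/20) · (50 / (45·√2)) = 1/2

Interpretation: for a small percentage change in X, the percentage change in Y is approximately 0.50 times as large.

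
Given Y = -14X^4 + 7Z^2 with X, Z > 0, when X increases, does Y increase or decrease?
Y decreases

Taking the partial derivative:
∂Y/∂X = -56X^3

∂Y/∂X = -56X^3 < 0 (assuming positive values)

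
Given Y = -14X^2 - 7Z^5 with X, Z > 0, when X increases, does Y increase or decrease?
Y decreases

Taking the partial derivative:
∂Y/∂X = -28X

∂Y/∂X = -28X < 0 (assuming positive values)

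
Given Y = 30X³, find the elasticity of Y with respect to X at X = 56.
Elasticity = 3

Elasticity = (dY/dX) · (X/Y)

dY/dX = 90·X²
At X = 56: dY/dX = 282240, Y = 5268480

Elasticity = 282240 · (56 / 5268480) = 3

Interpretation: for a small percentage change in X, the percentage change in Y is approximately 3.00 times as large.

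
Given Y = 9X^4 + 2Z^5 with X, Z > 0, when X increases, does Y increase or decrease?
Y increases

Taking the partial derivative:
∂Y/∂X = 36X^3

∂Y/∂X = 36X^3 > 0 (assuming positive values)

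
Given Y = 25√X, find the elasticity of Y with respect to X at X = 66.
Elasticity = 1/2

Elasticity = (dY/dX) · (X/Y)

dY/dX = 25/(2·√X)
At X = 66: dY/dX = 25·√66/132, Y = 25·√66

Elasticity = (25·√66/132) · (66 / (25·√66)) = 1/2

Interpretation: for a small percentage change in X, the percentage change in Y is approximately 0.50 times as large.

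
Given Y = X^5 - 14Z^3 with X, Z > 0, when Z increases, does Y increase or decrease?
Y decreases

Taking the partial derivative:
∂Y/∂Z = -42Z^2

∂Y/∂Z = -42Z^2 < 0 (assuming positive values)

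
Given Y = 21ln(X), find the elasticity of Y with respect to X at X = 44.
Elasticity = 1/ln(44) ≈ 0.2643

Elasticity = (dY/dX) · (X/Y)

dY/dX = 21/X
At X = 44: dY/dX = 21/44, Y = 21·ln(44)

Elasticity = (21/44) · (44 / (21·ln(44))) = 1/ln(44) ≈ 0.2643

Interpretation: for a small percentage change in X, the percentage change in Y is approximately 0.26 times as large.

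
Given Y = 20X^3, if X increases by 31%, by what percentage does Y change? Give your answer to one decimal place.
124.8%

For Y = 20X^3:
If X → X(1 + 0.31)
Then Y → Y · (1 + 0.31)^3
     ≈ Y · 2.2481

Percentage change = ((1 + 0.31)^3 − 1) × 100% ≈ 124.8%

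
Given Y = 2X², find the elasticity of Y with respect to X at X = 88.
Elasticity = 2

Elasticity = (dY/dX) · (X/Y)

dY/dX = 4·X
At X = 88: dY/dX = 352, Y = 15488

Elasticity = 352 · (88 / 15488) = 2

Interpretation: for a small percentage change in X, the percentage change in Y is approximately 2.00 times as large.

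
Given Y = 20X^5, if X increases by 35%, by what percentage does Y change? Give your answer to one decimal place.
348.4%

For Y = 20X^5:
If X → X(1 + 0.35)
Then Y → Y · (1 + 0.35)^5
     ≈ Y · 4.4840

Percentage change = ((1 + 0.35)^5 − 1) × 100% ≈ 348.4%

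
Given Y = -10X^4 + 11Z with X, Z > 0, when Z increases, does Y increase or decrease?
Y increases

Taking the partial derivative:
∂Y/∂Z = 11

∂Y/∂Z = 11 > 0 (assuming positive values)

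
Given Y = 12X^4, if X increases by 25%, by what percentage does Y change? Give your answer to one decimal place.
144.1%

For Y = 12X^4:
If X → X(1 + 0.25)
Then Y → Y · (1 + 0.25)^4
     ≈ Y · 2.4414

Percentage change = ((1 + 0.25)^4 − 1) × 100% ≈ 144.1%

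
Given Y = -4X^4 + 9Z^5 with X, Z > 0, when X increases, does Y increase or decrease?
Y decreases

Taking the partial derivative:
∂Y/∂X = -16X^3

∂Y/∂X = -16X^3 < 0 (assuming positive values)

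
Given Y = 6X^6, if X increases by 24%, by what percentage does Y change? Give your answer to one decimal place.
263.5%

For Y = 6X^6:
If X → X(1 + 0.24)
Then Y → Y · (1 + 0.24)^6
     ≈ Y · 3.6352

Percentage change = ((1 + 0.24)^6 − 1) × 100% ≈ 263.5%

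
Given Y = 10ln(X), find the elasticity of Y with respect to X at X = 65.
Elasticity = 1/ln(65) ≈ 0.2396

Elasticity = (dY/dX) · (X/Y)

dY/dX = 10/X
At X = 65: dY/dX = 2/13, Y = 10·ln(65)

Elasticity = (2/13) · (65 / (10·ln(65))) = 1/ln(65) ≈ 0.2396

Interpretation: for a small percentage change in X, the percentage change in Y is approximately 0.24 times as large.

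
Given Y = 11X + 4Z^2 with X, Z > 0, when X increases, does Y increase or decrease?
Y increases

Taking the partial derivative:
∂Y/∂X = 11

∂Y/∂X = 11 > 0 (assuming positive values)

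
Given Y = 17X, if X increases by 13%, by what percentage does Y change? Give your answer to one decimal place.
13.0%

For Y = 17X:
If X → X(1 + 0.13)
Then Y → Y · (1 + 0.13)^1
     = Y · 1.1300

Percentage change = ((1 + 0.13)^1 − 1) × 100% = 13.0%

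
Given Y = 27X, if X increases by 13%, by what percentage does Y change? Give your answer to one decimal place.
13.0%

For Y = 27X:
If X → X(1 + 0.13)
Then Y → Y · (1 + 0.13)^1
     = Y · 1.1300

Percentage change = ((1 + 0.13)^1 − 1) × 100% = 13.0%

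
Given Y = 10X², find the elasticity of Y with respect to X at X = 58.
Elasticity = 2

Elasticity = (dY/dX) · (X/Y)

dY/dX = 20·X
At X = 58: dY/dX = 1160, Y = 33640

Elasticity = 1160 · (58 / 33640) = 2

Interpretation: for a small percentage change in X, the percentage change in Y is approximately 2.00 times as large.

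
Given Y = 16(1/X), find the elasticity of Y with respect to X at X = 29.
Elasticity = -1

Elasticity = (dY/dX) · (X/Y)

dY/dX = -16/X²
At X = 29: dY/dX = -16/841, Y = 16/29

Elasticity = (-16/841) · (29 / (16/29)) = -1

Interpretation: for a small percentage change in X, the percentage change in Y is approximately -1.00 times as large.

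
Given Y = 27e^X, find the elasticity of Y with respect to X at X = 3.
Elasticity = 3

Elasticity = (dY/dX) · (X/Y)

dY/dX = 27·e^X
At X = 3: dY/dX = 27·e^3, Y = 27·e^3

Elasticity = (27·e^3) · (3 / (27·e^3)) = 3

Interpretation: for a small percentage change in X, the percentage change in Y is approximately 3.00 times as large.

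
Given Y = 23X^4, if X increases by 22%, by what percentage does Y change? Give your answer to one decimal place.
121.5%

For Y = 23X^4:
If X → X(1 + 0.22)
Then Y → Y · (1 + 0.22)^4
     ≈ Y · 2.2153

Percentage change = ((1 + 0.22)^4 − 1) × 100% ≈ 121.5%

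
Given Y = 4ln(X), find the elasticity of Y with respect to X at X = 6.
Elasticity = 1/ln(6) ≈ 0.5581

Elasticity = (dY/dX) · (X/Y)

dY/dX = 4/X
At X = 6: dY/dX = 2/3, Y = 4·ln(6)

Elasticity = (2/3) · (6 / (4·ln(6))) = 1/ln(6) ≈ 0.5581

Interpretation: for a small percentage change in X, the percentage change in Y is approximately 0.56 times as large.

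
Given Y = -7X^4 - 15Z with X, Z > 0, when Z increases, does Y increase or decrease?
Y decreases

Taking the partial derivative:
∂Y/∂Z = -15

∂Y/∂Z = -15 < 0 (assuming positive values)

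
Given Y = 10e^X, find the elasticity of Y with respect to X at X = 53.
Elasticity = 53

Elasticity = (dY/dX) · (X/Y)

dY/dX = 10·e^X
At X = 53: dY/dX = 10·e^53, Y = 10·e^53

Elasticity = (10·e^53) · (53 / (10·e^53)) = 53

Interpretation: for a small percentage change in X, the percentage change in Y is approximately 53.00 times as large.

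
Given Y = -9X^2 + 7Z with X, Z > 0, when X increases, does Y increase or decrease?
Y decreases

Taking the partial derivative:
∂Y/∂X = -18X

∂Y/∂X = -18X < 0 (assuming positive values)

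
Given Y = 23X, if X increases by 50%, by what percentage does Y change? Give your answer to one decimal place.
50.0%

For Y = 23X:
If X → X(1 + 0.5)
Then Y → Y · (1 + 0.5)^1
     = Y · 1.5000

Percentage change = ((1 + 0.5)^1 − 1) × 100% = 50.0%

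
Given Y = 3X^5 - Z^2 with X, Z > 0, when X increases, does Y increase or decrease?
Y increases

Taking the partial derivative:
∂Y/∂X = 15X^4

∂Y/∂X = 15X^4 > 0 (assuming positive values)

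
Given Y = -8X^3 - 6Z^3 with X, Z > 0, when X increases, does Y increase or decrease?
Y decreases

Taking the partial derivative:
∂Y/∂X = -24X^2

∂Y/∂X = -24X^2 < 0 (assuming positive values)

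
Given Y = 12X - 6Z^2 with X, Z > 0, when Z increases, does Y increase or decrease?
Y decreases

Taking the partial derivative:
∂Y/∂Z = -12Z

∂Y/∂Z = -12Z < 0 (assuming positive values)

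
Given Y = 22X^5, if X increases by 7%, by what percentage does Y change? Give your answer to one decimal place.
40.3%

For Y = 22X^5:
If X → X(1 + 0.07)
Then Y → Y · (1 + 0.07)^5
     ≈ Y · 1.4026

Percentage change = ((1 + 0.07)^5 − 1) × 100% ≈ 40.3%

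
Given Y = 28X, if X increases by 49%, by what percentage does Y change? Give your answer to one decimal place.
49.0%

For Y = 28X:
If X → X(1 + 0.49)
Then Y → Y · (1 + 0.49)^1
     = Y · 1.4900

Percentage change = ((1 + 0.49)^1 − 1) × 100% = 49.0%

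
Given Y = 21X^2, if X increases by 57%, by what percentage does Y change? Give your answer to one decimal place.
146.5%

For Y = 21X^2:
If X → X(1 + 0.57)
Then Y → Y · (1 + 0.57)^2
     = Y · 2.4649

Percentage change = ((1 + 0.57)^2 − 1) × 100% ≈ 146.5%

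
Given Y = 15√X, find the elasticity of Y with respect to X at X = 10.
Elasticity = 1/2

Elasticity = (dY/dX) · (X/Y)

dY/dX = 15/(2·√X)
At X = 10: dY/dX = 3·√10/4, Y = 15·√10

Elasticity = (3·√10/4) · (10 / (15·√10)) = 1/2

Interpretation: for a small percentage change in X, the percentage change in Y is approximately 0.50 times as large.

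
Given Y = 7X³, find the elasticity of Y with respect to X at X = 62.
Elasticity = 3

Elasticity = (dY/dX) · (X/Y)

dY/dX = 21·X²
At X = 62: dY/dX = 80724, Y = 1668296

Elasticity = 80724 · (62 / 1668296) = 3

Interpretation: for a small percentage change in X, the percentage change in Y is approximately 3.00 times as large.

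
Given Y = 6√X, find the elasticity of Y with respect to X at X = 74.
Elasticity = 1/2

Elasticity = (dY/dX) · (X/Y)

dY/dX = 3/√X
At X = 74: dY/dX = 3·√74/74, Y = 6·√74

Elasticity = (3·√74/74) · (74 / (6·√74)) = 1/2

Interpretation: for a small percentage change in X, the percentage change in Y is approximately 0.50 times as large.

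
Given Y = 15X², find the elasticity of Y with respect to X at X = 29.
Elasticity = 2

Elasticity = (dY/dX) · (X/Y)

dY/dX = 30·X
At X = 29: dY/dX = 870, Y = 12615

Elasticity = 870 · (29 / 12615) = 2

Interpretation: for a small percentage change in X, the percentage change in Y is approximately 2.00 times as large.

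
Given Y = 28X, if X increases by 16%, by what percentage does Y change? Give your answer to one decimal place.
16.0%

For Y = 28X:
If X → X(1 + 0.16)
Then Y → Y · (1 + 0.16)^1
     = Y · 1.1600

Percentage change = ((1 + 0.16)^1 − 1) × 100% = 16.0%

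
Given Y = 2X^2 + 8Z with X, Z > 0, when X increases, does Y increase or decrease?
Y increases

Taking the partial derivative:
∂Y/∂X = 4X

∂Y/∂X = 4X > 0 (assuming positive values)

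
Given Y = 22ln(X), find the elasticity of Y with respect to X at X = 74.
Elasticity = 1/ln(74) ≈ 0.2323

Elasticity = (dY/dX) · (X/Y)

dY/dX = 22/X
At X = 74: dY/dX = 11/37, Y = 22·ln(74)

Elasticity = (11/37) · (74 / (22·ln(74))) = 1/ln(74) ≈ 0.2323

Interpretation: for a small percentage change in X, the percentage change in Y is approximately 0.23 times as large.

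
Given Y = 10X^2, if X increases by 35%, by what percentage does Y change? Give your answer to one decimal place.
82.3%

For Y = 10X^2:
If X → X(1 + 0.35)
Then Y → Y · (1 + 0.35)^2
     = Y · 1.8225

Percentage change = ((1 + 0.35)^2 − 1) × 100% ≈ 82.3%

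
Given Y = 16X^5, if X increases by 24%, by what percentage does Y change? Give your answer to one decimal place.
193.2%

For Y = 16X^5:
If X → X(1 + 0.24)
Then Y → Y · (1 + 0.24)^5
     ≈ Y · 2.9316

Percentage change = ((1 + 0.24)^5 − 1) × 100% ≈ 193.2%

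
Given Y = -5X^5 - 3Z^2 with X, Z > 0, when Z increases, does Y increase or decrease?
Y decreases

Taking the partial derivative:
∂Y/∂Z = -6Z

∂Y/∂Z = -6Z < 0 (assuming positive values)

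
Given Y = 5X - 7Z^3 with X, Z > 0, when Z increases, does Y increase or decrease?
Y decreases

Taking the partial derivative:
∂Y/∂Z = -21Z^2

∂Y/∂Z = -21Z^2 < 0 (assuming positive values)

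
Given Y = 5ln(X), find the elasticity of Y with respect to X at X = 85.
Elasticity = 1/ln(85) ≈ 0.2251

Elasticity = (dY/dX) · (X/Y)

dY/dX = 5/X
At X = 85: dY/dX = 1/17, Y = 5·ln(85)

Elasticity = (1/17) · (85 / (5·ln(85))) = 1/ln(85) ≈ 0.2251

Interpretation: for a small percentage change in X, the percentage change in Y is approximately 0.23 times as large.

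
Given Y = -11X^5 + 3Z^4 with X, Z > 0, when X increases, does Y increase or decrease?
Y decreases

Taking the partial derivative:
∂Y/∂X = -55X^4

∂Y/∂X = -55X^4 < 0 (assuming positive values)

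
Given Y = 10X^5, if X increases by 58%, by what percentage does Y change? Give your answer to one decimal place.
884.7%

For Y = 10X^5:
If X → X(1 + 0.58)
Then Y → Y · (1 + 0.58)^5
     ≈ Y · 9.8466

Percentage change = ((1 + 0.58)^5 − 1) × 100% ≈ 884.7%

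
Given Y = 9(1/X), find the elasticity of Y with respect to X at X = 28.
Elasticity = -1

Elasticity = (dY/dX) · (X/Y)

dY/dX = -9/X²
At X = 28: dY/dX = -9/784, Y = 9/28

Elasticity = (-9/784) · (28 / (9/28)) = -1

Interpretation: for a small percentage change in X, the percentage change in Y is approximately -1.00 times as large.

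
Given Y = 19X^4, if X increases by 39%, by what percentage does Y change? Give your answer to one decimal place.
273.3%

For Y = 19X^4:
If X → X(1 + 0.39)
Then Y → Y · (1 + 0.39)^4
     ≈ Y · 3.7330

Percentage change = ((1 + 0.39)^4 − 1) × 100% ≈ 273.3%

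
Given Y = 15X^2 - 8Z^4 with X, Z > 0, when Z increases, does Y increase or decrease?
Y decreases

Taking the partial derivative:
∂Y/∂Z = -32Z^3

∂Y/∂Z = -32Z^3 < 0 (assuming positive values)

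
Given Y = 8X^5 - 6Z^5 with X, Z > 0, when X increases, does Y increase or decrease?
Y increases

Taking the partial derivative:
∂Y/∂X = 40X^4

∂Y/∂X = 40X^4 > 0 (assuming positive values)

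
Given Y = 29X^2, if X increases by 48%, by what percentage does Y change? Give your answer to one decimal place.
119.0%

For Y = 29X^2:
If X → X(1 + 0.48)
Then Y → Y · (1 + 0.48)^2
     = Y · 2.1904

Percentage change = ((1 + 0.48)^2 − 1) × 100% ≈ 119.0%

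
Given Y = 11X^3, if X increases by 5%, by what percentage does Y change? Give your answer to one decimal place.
15.8%

For Y = 11X^3:
If X → X(1 + 0.05)
Then Y → Y · (1 + 0.05)^3
     ≈ Y · 1.1576

Percentage change = ((1 + 0.05)^3 − 1) × 100% ≈ 15.8%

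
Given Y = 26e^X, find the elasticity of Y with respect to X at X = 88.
Elasticity = 88

Elasticity = (dY/dX) · (X/Y)

dY/dX = 26·e^X
At X = 88: dY/dX = 26·e^88, Y = 26·e^88

Elasticity = (26·e^88) · (88 / (26·e^88)) = 88

Interpretation: for a small percentage change in X, the percentage change in Y is approximately 88.00 times as large.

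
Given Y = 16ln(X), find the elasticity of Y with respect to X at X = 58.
Elasticity = 1/ln(58) ≈ 0.2463

Elasticity = (dY/dX) · (X/Y)

dY/dX = 16/X
At X = 58: dY/dX = 8/29, Y = 16·ln(58)

Elasticity = (8/29) · (58 / (16·ln(58))) = 1/ln(58) ≈ 0.2463

Interpretation: for a small percentage change in X, the percentage change in Y is approximately 0.25 times as large.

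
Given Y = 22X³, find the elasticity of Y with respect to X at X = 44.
Elasticity = 3

Elasticity = (dY/dX) · (X/Y)

dY/dX = 66·X²
At X = 44: dY/dX = 127776, Y = 1874048

Elasticity = 127776 · (44 / 1874048) = 3

Interpretation: for a small percentage change in X, the percentage change in Y is approximately 3.00 times as large.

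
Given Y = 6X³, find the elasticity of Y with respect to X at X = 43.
Elasticity = 3

Elasticity = (dY/dX) · (X/Y)

dY/dX = 18·X²
At X = 43: dY/dX = 33282, Y = 477042

Elasticity = 33282 · (43 / 477042) = 3

Interpretation: for a small percentage change in X, the percentage change in Y is approximately 3.00 times as large.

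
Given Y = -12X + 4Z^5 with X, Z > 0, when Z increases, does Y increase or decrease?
Y increases

Taking the partial derivative:
∂Y/∂Z = 20Z^4

∂Y/∂Z = 20Z^4 > 0 (assuming positive values)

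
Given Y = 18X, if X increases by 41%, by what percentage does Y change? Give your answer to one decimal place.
41.0%

For Y = 18X:
If X → X(1 + 0.41)
Then Y → Y · (1 + 0.41)^1
     = Y · 1.4100

Percentage change = ((1 + 0.41)^1 − 1) × 100% = 41.0%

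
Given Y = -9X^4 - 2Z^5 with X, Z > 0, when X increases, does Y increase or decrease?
Y decreases

Taking the partial derivative:
∂Y/∂X = -36X^3

∂Y/∂X = -36X^3 < 0 (assuming positive values)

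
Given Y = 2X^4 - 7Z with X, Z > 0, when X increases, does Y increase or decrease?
Y increases

Taking the partial derivative:
∂Y/∂X = 8X^3

∂Y/∂X = 8X^3 > 0 (assuming positive values)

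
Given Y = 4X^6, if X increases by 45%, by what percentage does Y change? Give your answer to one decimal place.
829.4%

For Y = 4X^6:
If X → X(1 + 0.45)
Then Y → Y · (1 + 0.45)^6
     ≈ Y · 9.2941

Percentage change = ((1 + 0.45)^6 − 1) × 100% ≈ 829.4%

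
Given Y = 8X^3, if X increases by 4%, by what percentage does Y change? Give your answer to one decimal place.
12.5%

For Y = 8X^3:
If X → X(1 + 0.04)
Then Y → Y · (1 + 0.04)^3
     ≈ Y · 1.1249

Percentage change = ((1 + 0.04)^3 − 1) × 100% ≈ 12.5%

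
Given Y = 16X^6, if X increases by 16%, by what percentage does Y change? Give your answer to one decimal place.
143.6%

For Y = 16X^6:
If X → X(1 + 0.16)
Then Y → Y · (1 + 0.16)^6
     ≈ Y · 2.4364

Percentage change = ((1 + 0.16)^6 − 1) × 100% ≈ 143.6%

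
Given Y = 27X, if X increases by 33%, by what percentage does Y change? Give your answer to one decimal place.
33.0%

For Y = 27X:
If X → X(1 + 0.33)
Then Y → Y · (1 + 0.33)^1
     = Y · 1.3300

Percentage change = ((1 + 0.33)^1 − 1) × 100% = 33.0%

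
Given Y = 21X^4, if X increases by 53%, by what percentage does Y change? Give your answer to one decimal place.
448.0%

For Y = 21X^4:
If X → X(1 + 0.53)
Then Y → Y · (1 + 0.53)^4
     ≈ Y · 5.4798

Percentage change = ((1 + 0.53)^4 − 1) × 100% ≈ 448.0%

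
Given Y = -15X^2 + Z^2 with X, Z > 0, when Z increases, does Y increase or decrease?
Y increases

Taking the partial derivative:
∂Y/∂Z = 2Z

∂Y/∂Z = 2Z > 0 (assuming positive values)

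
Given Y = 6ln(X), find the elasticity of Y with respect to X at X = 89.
Elasticity = 1/ln(89) ≈ 0.2228

Elasticity = (dY/dX) · (X/Y)

dY/dX = 6/X
At X = 89: dY/dX = 6/89, Y = 6·ln(89)

Elasticity = (6/89) · (89 / (6·ln(89))) = 1/ln(89) ≈ 0.2228

Interpretation: for a small percentage change in X, the percentage change in Y is approximately 0.22 times as large.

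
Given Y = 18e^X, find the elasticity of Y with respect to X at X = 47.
Elasticity = 47

Elasticity = (dY/dX) · (X/Y)

dY/dX = 18·e^X
At X = 47: dY/dX = 18·e^47, Y = 18·e^47

Elasticity = (18·e^47) · (47 / (18·e^47)) = 47

Interpretation: for a small percentage change in X, the percentage change in Y is approximately 47.00 times as large.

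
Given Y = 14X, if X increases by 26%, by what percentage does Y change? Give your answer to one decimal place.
26.0%

For Y = 14X:
If X → X(1 + 0.26)
Then Y → Y · (1 + 0.26)^1
     = Y · 1.2600

Percentage change = ((1 + 0.26)^1 − 1) × 100% = 26.0%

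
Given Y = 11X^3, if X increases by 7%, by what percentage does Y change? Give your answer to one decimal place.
22.5%

For Y = 11X^3:
If X → X(1 + 0.07)
Then Y → Y · (1 + 0.07)^3
     ≈ Y · 1.2250

Percentage change = ((1 + 0.07)^3 − 1) × 100% ≈ 22.5%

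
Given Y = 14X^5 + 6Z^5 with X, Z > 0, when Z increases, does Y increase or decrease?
Y increases

Taking the partial derivative:
∂Y/∂Z = 30Z^4

∂Y/∂Z = 30Z^4 > 0 (assuming positive values)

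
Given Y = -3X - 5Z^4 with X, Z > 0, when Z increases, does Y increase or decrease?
Y decreases

Taking the partial derivative:
∂Y/∂Z = -20Z^3

∂Y/∂Z = -20Z^3 < 0 (assuming positive values)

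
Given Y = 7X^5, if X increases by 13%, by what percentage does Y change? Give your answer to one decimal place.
84.2%

For Y = 7X^5:
If X → X(1 + 0.13)
Then Y → Y · (1 + 0.13)^5
     ≈ Y · 1.8424

Percentage change = ((1 + 0.13)^5 − 1) × 100% ≈ 84.2%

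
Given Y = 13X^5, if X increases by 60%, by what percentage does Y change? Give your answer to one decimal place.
948.6%

For Y = 13X^5:
If X → X(1 + 0.6)
Then Y → Y · (1 + 0.6)^5
     ≈ Y · 10.4858

Percentage change = ((1 + 0.6)^5 − 1) × 100% ≈ 948.6%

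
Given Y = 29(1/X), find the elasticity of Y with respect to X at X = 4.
Elasticity = -1

Elasticity = (dY/dX) · (X/Y)

dY/dX = -29/X²
At X = 4: dY/dX = -29/16, Y = 29/4

Elasticity = (-29/16) · (4 / (29/4)) = -1

Interpretation: for a small percentage change in X, the percentage change in Y is approximately -1.00 times as large.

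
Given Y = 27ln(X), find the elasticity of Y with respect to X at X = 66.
Elasticity = 1/ln(66) ≈ 0.2387

Elasticity = (dY/dX) · (X/Y)

dY/dX = 27/X
At X = 66: dY/dX = 9/22, Y = 27·ln(66)

Elasticity = (9/22) · (66 / (27·ln(66))) = 1/ln(66) ≈ 0.2387

Interpretation: for a small percentage change in X, the percentage change in Y is approximately 0.24 times as large.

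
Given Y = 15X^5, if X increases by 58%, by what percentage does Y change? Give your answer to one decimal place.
884.7%

For Y = 15X^5:
If X → X(1 + 0.58)
Then Y → Y · (1 + 0.58)^5
     ≈ Y · 9.8466

Percentage change = ((1 + 0.58)^5 − 1) × 100% ≈ 884.7%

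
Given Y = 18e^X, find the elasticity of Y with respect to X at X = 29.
Elasticity = 29

Elasticity = (dY/dX) · (X/Y)

dY/dX = 18·e^X
At X = 29: dY/dX = 18·e^29, Y = 18·e^29

Elasticity = (18·e^29) · (29 / (18·e^29)) = 29

Interpretation: for a small percentage change in X, the percentage change in Y is approximately 29.00 times as large.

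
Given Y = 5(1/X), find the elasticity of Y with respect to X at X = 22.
Elasticity = -1

Elasticity = (dY/dX) · (X/Y)

dY/dX = -5/X²
At X = 22: dY/dX = -5/484, Y = 5/22

Elasticity = (-5/484) · (22 / (5/22)) = -1

Interpretation: for a small percentage change in X, the percentage change in Y is approximately -1.00 times as large.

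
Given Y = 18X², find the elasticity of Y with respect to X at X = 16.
Elasticity = 2

Elasticity = (dY/dX) · (X/Y)

dY/dX = 36·X
At X = 16: dY/dX = 576, Y = 4608

Elasticity = 576 · (16 / 4608) = 2

Interpretation: for a small percentage change in X, the percentage change in Y is approximately 2.00 times as large.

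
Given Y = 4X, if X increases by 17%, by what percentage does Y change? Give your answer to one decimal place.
17.0%

For Y = 4X:
If X → X(1 + 0.17)
Then Y → Y · (1 + 0.17)^1
     = Y · 1.1700

Percentage change = ((1 + 0.17)^1 − 1) × 100% = 17.0%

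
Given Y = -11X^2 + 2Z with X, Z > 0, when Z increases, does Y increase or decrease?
Y increases

Taking the partial derivative:
∂Y/∂Z = 2

∂Y/∂Z = 2 > 0 (assuming positive values)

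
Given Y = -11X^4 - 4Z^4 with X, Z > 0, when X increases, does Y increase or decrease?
Y decreases

Taking the partial derivative:
∂Y/∂X = -44X^3

∂Y/∂X = -44X^3 < 0 (assuming positive values)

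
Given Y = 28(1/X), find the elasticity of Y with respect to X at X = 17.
Elasticity = -1

Elasticity = (dY/dX) · (X/Y)

dY/dX = -28/X²
At X = 17: dY/dX = -28/289, Y = 28/17

Elasticity = (-28/289) · (17 / (28/17)) = -1

Interpretation: for a small percentage change in X, the percentage change in Y is approximately -1.00 times as large.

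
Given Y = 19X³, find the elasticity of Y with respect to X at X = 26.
Elasticity = 3

Elasticity = (dY/dX) · (X/Y)

dY/dX = 57·X²
At X = 26: dY/dX = 38532, Y = 333944

Elasticity = 38532 · (26 / 333944) = 3

Interpretation: for a small percentage change in X, the percentage change in Y is approximately 3.00 times as large.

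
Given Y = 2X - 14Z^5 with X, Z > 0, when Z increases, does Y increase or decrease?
Y decreases

Taking the partial derivative:
∂Y/∂Z = -70Z^4

∂Y/∂Z = -70Z^4 < 0 (assuming positive values)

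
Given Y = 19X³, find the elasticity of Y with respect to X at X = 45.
Elasticity = 3

Elasticity = (dY/dX) · (X/Y)

dY/dX = 57·X²
At X = 45: dY/dX = 115425, Y = 1731375

Elasticity = 115425 · (45 / 1731375) = 3

Interpretation: for a small percentage change in X, the percentage change in Y is approximately 3.00 times as large.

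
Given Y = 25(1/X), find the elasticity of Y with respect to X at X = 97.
Elasticity = -1

Elasticity = (dY/dX) · (X/Y)

dY/dX = -25/X²
At X = 97: dY/dX = -25/9409, Y = 25/97

Elasticity = (-25/9409) · (97 / (25/97)) = -1

Interpretation: for a small percentage change in X, the percentage change in Y is approximately -1.00 times as large.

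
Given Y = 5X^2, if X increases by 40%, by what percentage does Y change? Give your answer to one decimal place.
96.0%

For Y = 5X^2:
If X → X(1 + 0.4)
Then Y → Y · (1 + 0.4)^2
     = Y · 1.9600

Percentage change = ((1 + 0.4)^2 − 1) × 100% = 96.0%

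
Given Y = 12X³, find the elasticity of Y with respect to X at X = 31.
Elasticity = 3

Elasticity = (dY/dX) · (X/Y)

dY/dX = 36·X²
At X = 31: dY/dX = 34596, Y = 357492

Elasticity = 34596 · (31 / 357492) = 3

Interpretation: for a small percentage change in X, the percentage change in Y is approximately 3.00 times as large.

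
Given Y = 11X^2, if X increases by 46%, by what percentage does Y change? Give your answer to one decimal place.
113.2%

For Y = 11X^2:
If X → X(1 + 0.46)
Then Y → Y · (1 + 0.46)^2
     = Y · 2.1316

Percentage change = ((1 + 0.46)^2 − 1) × 100% ≈ 113.2%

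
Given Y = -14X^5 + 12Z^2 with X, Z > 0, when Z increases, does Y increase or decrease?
Y increases

Taking the partial derivative:
∂Y/∂Z = 24Z

∂Y/∂Z = 24Z > 0 (assuming positive values)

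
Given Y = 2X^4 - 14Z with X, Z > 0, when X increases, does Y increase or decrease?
Y increases

Taking the partial derivative:
∂Y/∂X = 8X^3

∂Y/∂X = 8X^3 > 0 (assuming positive values)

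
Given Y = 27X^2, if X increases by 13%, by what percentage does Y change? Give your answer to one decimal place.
27.7%

For Y = 27X^2:
If X → X(1 + 0.13)
Then Y → Y · (1 + 0.13)^2
     = Y · 1.2769

Percentage change = ((1 + 0.13)^2 − 1) × 100% ≈ 27.7%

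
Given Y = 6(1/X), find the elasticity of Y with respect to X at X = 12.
Elasticity = -1

Elasticity = (dY/dX) · (X/Y)

dY/dX = -6/X²
At X = 12: dY/dX = -1/24, Y = 1/2

Elasticity = (-1/24) · (12 / (1/2)) = -1

Interpretation: for a small percentage change in X, the percentage change in Y is approximately -1.00 times as large.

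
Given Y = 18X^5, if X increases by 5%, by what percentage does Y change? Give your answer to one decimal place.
27.6%

For Y = 18X^5:
If X → X(1 + 0.05)
Then Y → Y · (1 + 0.05)^5
     ≈ Y · 1.2763

Percentage change = ((1 + 0.05)^5 − 1) × 100% ≈ 27.6%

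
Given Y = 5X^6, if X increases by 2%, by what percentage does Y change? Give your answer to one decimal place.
12.6%

For Y = 5X^6:
If X → X(1 + 0.02)
Then Y → Y · (1 + 0.02)^6
     ≈ Y · 1.1262

Percentage change = ((1 + 0.02)^6 − 1) × 100% ≈ 12.6%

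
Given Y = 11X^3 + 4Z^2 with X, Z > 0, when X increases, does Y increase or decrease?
Y increases

Taking the partial derivative:
∂Y/∂X = 33X^2

∂Y/∂X = 33X^2 > 0 (assuming positive values)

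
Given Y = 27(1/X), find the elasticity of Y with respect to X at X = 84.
Elasticity = -1

Elasticity = (dY/dX) · (X/Y)

dY/dX = -27/X²
At X = 84: dY/dX = -3/784, Y = 9/28

Elasticity = (-3/784) · (84 / (9/28)) = -1

Interpretation: for a small percentage change in X, the percentage change in Y is approximately -1.00 times as large.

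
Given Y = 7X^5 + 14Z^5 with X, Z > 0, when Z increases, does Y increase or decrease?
Y increases

Taking the partial derivative:
∂Y/∂Z = 70Z^4

∂Y/∂Z = 70Z^4 > 0 (assuming positive values)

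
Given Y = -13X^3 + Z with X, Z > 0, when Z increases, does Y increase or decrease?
Y increases

Taking the partial derivative:
∂Y/∂Z = 1

∂Y/∂Z = 1 > 0 (assuming positive values)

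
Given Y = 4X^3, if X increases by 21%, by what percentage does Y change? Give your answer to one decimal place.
77.2%

For Y = 4X^3:
If X → X(1 + 0.21)
Then Y → Y · (1 + 0.21)^3
     ≈ Y · 1.7716

Percentage change = ((1 + 0.21)^3 − 1) × 100% ≈ 77.2%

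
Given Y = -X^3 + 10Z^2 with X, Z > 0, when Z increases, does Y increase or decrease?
Y increases

Taking the partial derivative:
∂Y/∂Z = 20Z

∂Y/∂Z = 20Z > 0 (assuming positive values)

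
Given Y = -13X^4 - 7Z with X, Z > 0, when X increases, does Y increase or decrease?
Y decreases

Taking the partial derivative:
∂Y/∂X = -52X^3

∂Y/∂X = -52X^3 < 0 (assuming positive values)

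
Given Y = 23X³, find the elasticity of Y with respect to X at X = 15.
Elasticity = 3

Elasticity = (dY/dX) · (X/Y)

dY/dX = 69·X²
At X = 15: dY/dX = 15525, Y = 77625

Elasticity = 15525 · (15 / 77625) = 3

Interpretation: for a small percentage change in X, the percentage change in Y is approximately 3.00 times as large.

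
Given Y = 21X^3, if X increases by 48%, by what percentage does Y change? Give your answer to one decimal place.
224.2%

For Y = 21X^3:
If X → X(1 + 0.48)
Then Y → Y · (1 + 0.48)^3
     ≈ Y · 3.2418

Percentage change = ((1 + 0.48)^3 − 1) × 100% ≈ 224.2%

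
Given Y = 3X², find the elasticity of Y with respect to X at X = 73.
Elasticity = 2

Elasticity = (dY/dX) · (X/Y)

dY/dX = 6·X
At X = 73: dY/dX = 438, Y = 15987

Elasticity = 438 · (73 / 15987) = 2

Interpretation: for a small percentage change in X, the percentage change in Y is approximately 2.00 times as large.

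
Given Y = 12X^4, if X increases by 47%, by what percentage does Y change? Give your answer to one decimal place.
366.9%

For Y = 12X^4:
If X → X(1 + 0.47)
Then Y → Y · (1 + 0.47)^4
     ≈ Y · 4.6695

Percentage change = ((1 + 0.47)^4 − 1) × 100% ≈ 366.9%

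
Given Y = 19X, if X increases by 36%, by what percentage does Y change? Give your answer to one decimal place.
36.0%

For Y = 19X:
If X → X(1 + 0.36)
Then Y → Y · (1 + 0.36)^1
     = Y · 1.3600

Percentage change = ((1 + 0.36)^1 − 1) × 100% = 36.0%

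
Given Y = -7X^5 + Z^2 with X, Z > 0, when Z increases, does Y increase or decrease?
Y increases

Taking the partial derivative:
∂Y/∂Z = 2Z

∂Y/∂Z = 2Z > 0 (assuming positive values)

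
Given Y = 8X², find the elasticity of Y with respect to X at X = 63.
Elasticity = 2

Elasticity = (dY/dX) · (X/Y)

dY/dX = 16·X
At X = 63: dY/dX = 1008, Y = 31752

Elasticity = 1008 · (63 / 31752) = 2

Interpretation: for a small percentage change in X, the percentage change in Y is approximately 2.00 times as large.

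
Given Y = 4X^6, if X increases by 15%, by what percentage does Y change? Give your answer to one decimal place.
131.3%

For Y = 4X^6:
If X → X(1 + 0.15)
Then Y → Y · (1 + 0.15)^6
     ≈ Y · 2.3131

Percentage change = ((1 + 0.15)^6 − 1) × 100% ≈ 131.3%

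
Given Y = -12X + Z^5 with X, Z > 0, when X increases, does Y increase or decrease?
Y decreases

Taking the partial derivative:
∂Y/∂X = -12

∂Y/∂X = -12 < 0 (assuming positive values)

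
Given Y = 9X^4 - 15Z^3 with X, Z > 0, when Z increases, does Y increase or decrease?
Y decreases

Taking the partial derivative:
∂Y/∂Z = -45Z^2

∂Y/∂Z = -45Z^2 < 0 (assuming positive values)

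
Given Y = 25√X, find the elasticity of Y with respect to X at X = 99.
Elasticity = 1/2

Elasticity = (dY/dX) · (X/Y)

dY/dX = 25/(2·√X)
At X = 99: dY/dX = 25·√11/66, Y = 75·√11

Elasticity = (25·√11/66) · (99 / (75·√11)) = 1/2

Interpretation: for a small percentage change in X, the percentage change in Y is approximately 0.50 times as large.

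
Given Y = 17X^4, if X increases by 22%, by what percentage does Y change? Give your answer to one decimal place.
121.5%

For Y = 17X^4:
If X → X(1 + 0.22)
Then Y → Y · (1 + 0.22)^4
     ≈ Y · 2.2153

Percentage change = ((1 + 0.22)^4 − 1) × 100% ≈ 121.5%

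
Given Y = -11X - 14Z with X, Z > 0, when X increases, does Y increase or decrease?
Y decreases

Taking the partial derivative:
∂Y/∂X = -11

∂Y/∂X = -11 < 0 (assuming positive values)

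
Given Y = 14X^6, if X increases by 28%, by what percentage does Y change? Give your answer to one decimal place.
339.8%

For Y = 14X^6:
If X → X(1 + 0.28)
Then Y → Y · (1 + 0.28)^6
     ≈ Y · 4.3980

Percentage change = ((1 + 0.28)^6 − 1) × 100% ≈ 339.8%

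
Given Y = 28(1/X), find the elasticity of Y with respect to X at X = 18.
Elasticity = -1

Elasticity = (dY/dX) · (X/Y)

dY/dX = -28/X²
At X = 18: dY/dX = -7/81, Y = 14/9

Elasticity = (-7/81) · (18 / (14/9)) = -1

Interpretation: for a small percentage change in X, the percentage change in Y is approximately -1.00 times as large.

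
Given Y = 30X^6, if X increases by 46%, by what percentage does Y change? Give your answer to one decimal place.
868.5%

For Y = 30X^6:
If X → X(1 + 0.46)
Then Y → Y · (1 + 0.46)^6
     ≈ Y · 9.6854

Percentage change = ((1 + 0.46)^6 − 1) × 100% ≈ 868.5%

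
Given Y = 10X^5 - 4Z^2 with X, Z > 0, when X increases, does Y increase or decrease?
Y increases

Taking the partial derivative:
∂Y/∂X = 50X^4

∂Y/∂X = 50X^4 > 0 (assuming positive values)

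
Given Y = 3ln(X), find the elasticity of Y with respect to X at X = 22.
Elasticity = 1/ln(22) ≈ 0.3235

Elasticity = (dY/dX) · (X/Y)

dY/dX = 3/X
At X = 22: dY/dX = 3/22, Y = 3·ln(22)

Elasticity = (3/22) · (22 / (3·ln(22))) = 1/ln(22) ≈ 0.3235

Interpretation: for a small percentage change in X, the percentage change in Y is approximately 0.32 times as large.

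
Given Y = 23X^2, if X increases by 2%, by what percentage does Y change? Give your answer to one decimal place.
4.0%

For Y = 23X^2:
If X → X(1 + 0.02)
Then Y → Y · (1 + 0.02)^2
     = Y · 1.0404

Percentage change = ((1 + 0.02)^2 − 1) × 100% ≈ 4.0%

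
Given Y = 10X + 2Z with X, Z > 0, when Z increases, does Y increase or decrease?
Y increases

Taking the partial derivative:
∂Y/∂Z = 2

∂Y/∂Z = 2 > 0 (assuming positive values)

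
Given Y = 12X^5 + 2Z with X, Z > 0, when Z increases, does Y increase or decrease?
Y increases

Taking the partial derivative:
∂Y/∂Z = 2

∂Y/∂Z = 2 > 0 (assuming positive values)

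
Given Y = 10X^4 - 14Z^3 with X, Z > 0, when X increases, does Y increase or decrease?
Y increases

Taking the partial derivative:
∂Y/∂X = 40X^3

∂Y/∂X = 40X^3 > 0 (assuming positive values)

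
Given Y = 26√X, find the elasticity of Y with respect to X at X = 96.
Elasticity = 1/2

Elasticity = (dY/dX) · (X/Y)

dY/dX = 13/√X
At X = 96: dY/dX = 13·√6/24, Y = 104·√6

Elasticity = (13·√6/24) · (96 / (104·√6)) = 1/2

Interpretation: for a small percentage change in X, the percentage change in Y is approximately 0.50 times as large.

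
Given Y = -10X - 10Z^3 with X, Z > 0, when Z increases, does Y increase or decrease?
Y decreases

Taking the partial derivative:
∂Y/∂Z = -30Z^2

∂Y/∂Z = -30Z^2 < 0 (assuming positive values)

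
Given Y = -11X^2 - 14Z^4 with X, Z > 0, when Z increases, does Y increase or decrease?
Y decreases

Taking the partial derivative:
∂Y/∂Z = -56Z^3

∂Y/∂Z = -56Z^3 < 0 (assuming positive values)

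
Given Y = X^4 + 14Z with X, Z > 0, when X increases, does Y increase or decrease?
Y increases

Taking the partial derivative:
∂Y/∂X = 4X^3

∂Y/∂X = 4X^3 > 0 (assuming positive values)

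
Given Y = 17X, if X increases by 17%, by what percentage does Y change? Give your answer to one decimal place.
17.0%

For Y = 17X:
If X → X(1 + 0.17)
Then Y → Y · (1 + 0.17)^1
     = Y · 1.1700

Percentage change = ((1 + 0.17)^1 − 1) × 100% = 17.0%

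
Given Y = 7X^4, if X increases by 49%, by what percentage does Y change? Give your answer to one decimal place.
392.9%

For Y = 7X^4:
If X → X(1 + 0.49)
Then Y → Y · (1 + 0.49)^4
     ≈ Y · 4.9288

Percentage change = ((1 + 0.49)^4 − 1) × 100% ≈ 392.9%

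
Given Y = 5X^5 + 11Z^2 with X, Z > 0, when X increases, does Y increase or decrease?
Y increases

Taking the partial derivative:
∂Y/∂X = 25X^4

∂Y/∂X = 25X^4 > 0 (assuming positive values)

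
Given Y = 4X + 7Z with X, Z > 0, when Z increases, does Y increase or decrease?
Y increases

Taking the partial derivative:
∂Y/∂Z = 7

∂Y/∂Z = 7 > 0 (assuming positive values)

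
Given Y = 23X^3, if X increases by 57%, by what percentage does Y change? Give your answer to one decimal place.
287.0%

For Y = 23X^3:
If X → X(1 + 0.57)
Then Y → Y · (1 + 0.57)^3
     ≈ Y · 3.8699

Percentage change = ((1 + 0.57)^3 − 1) × 100% ≈ 287.0%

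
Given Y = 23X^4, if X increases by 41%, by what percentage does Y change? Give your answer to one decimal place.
295.3%

For Y = 23X^4:
If X → X(1 + 0.41)
Then Y → Y · (1 + 0.41)^4
     ≈ Y · 3.9525

Percentage change = ((1 + 0.41)^4 − 1) × 100% ≈ 295.3%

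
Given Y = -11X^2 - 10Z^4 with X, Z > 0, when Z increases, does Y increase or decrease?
Y decreases

Taking the partial derivative:
∂Y/∂Z = -40Z^3

∂Y/∂Z = -40Z^3 < 0 (assuming positive values)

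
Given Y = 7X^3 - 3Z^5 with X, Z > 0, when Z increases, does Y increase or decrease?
Y decreases

Taking the partial derivative:
∂Y/∂Z = -15Z^4

∂Y/∂Z = -15Z^4 < 0 (assuming positive values)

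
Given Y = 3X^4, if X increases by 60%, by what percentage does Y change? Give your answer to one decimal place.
555.4%

For Y = 3X^4:
If X → X(1 + 0.6)
Then Y → Y · (1 + 0.6)^4
     = Y · 6.5536

Percentage change = ((1 + 0.6)^4 − 1) × 100% ≈ 555.4%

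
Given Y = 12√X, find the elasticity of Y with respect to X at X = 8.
Elasticity = 1/2

Elasticity = (dY/dX) · (X/Y)

dY/dX = 6/√X
At X = 8: dY/dX = 3·√2/2, Y = 24·√2

Elasticity = (3·√2/2) · (8 / (24·√2)) = 1/2

Interpretation: for a small percentage change in X, the percentage change in Y is approximately 0.50 times as large.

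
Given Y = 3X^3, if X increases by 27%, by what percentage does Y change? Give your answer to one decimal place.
104.8%

For Y = 3X^3:
If X → X(1 + 0.27)
Then Y → Y · (1 + 0.27)^3
     ≈ Y · 2.0484

Percentage change = ((1 + 0.27)^3 − 1) × 100% ≈ 104.8%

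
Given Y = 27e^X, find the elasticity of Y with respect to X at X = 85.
Elasticity = 85

Elasticity = (dY/dX) · (X/Y)

dY/dX = 27·e^X
At X = 85: dY/dX = 27·e^85, Y = 27·e^85

Elasticity = (27·e^85) · (85 / (27·e^85)) = 85

Interpretation: for a small percentage change in X, the percentage change in Y is approximately 85.00 times as large.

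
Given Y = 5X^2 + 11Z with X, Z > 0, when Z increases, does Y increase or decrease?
Y increases

Taking the partial derivative:
∂Y/∂Z = 11

∂Y/∂Z = 11 > 0 (assuming positive values)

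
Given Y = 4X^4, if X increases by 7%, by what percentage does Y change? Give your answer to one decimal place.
31.1%

For Y = 4X^4:
If X → X(1 + 0.07)
Then Y → Y · (1 + 0.07)^4
     ≈ Y · 1.3108

Percentage change = ((1 + 0.07)^4 − 1) × 100% ≈ 31.1%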